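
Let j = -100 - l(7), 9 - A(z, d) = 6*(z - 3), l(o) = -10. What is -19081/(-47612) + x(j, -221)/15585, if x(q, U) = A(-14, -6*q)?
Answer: 100887439/247344340 ≈ 0.40788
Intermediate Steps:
A(z, d) = 27 - 6*z (A(z, d) = 9 - 6*(z - 3) = 9 - 6*(-3 + z) = 9 - (-18 + 6*z) = 9 + (18 - 6*z) = 27 - 6*z)
j = -90 (j = -100 - 1*(-10) = -100 + 10 = -90)
x(q, U) = 111 (x(q, U) = 27 - 6*(-14) = 27 + 84 = 111)
-19081/(-47612) + x(j, -221)/15585 = -19081/(-47612) + 111/15585 = -19081*(-1/47612) + 111*(1/15585) = 19081/47612 + 37/5195 = 100887439/247344340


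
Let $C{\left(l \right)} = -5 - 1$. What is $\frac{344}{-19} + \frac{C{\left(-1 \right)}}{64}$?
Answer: $- \frac{11065}{608} \approx -18.199$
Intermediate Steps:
$C{\left(l \right)} = -6$ ($C{\left(l \right)} = -5 - 1 = -6$)
$\frac{344}{-19} + \frac{C{\left(-1 \right)}}{64} = \frac{344}{-19} - \frac{6}{64} = 344 \left(- \frac{1}{19}\right) - \frac{3}{32} = - \frac{344}{19} - \frac{3}{32} = - \frac{11065}{608}$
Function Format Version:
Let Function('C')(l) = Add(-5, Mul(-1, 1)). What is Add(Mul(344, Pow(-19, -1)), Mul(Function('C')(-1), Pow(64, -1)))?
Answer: Rational(-11065, 608) ≈ -18.199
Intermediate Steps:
Function('C')(l) = -6 (Function('C')(l) = Add(-5, -1) = -6)
Add(Mul(344, Pow(-19, -1)), Mul(Function('C')(-1), Pow(64, -1))) = Add(Mul(344, Pow(-19, -1)), Mul(-6, Pow(64, -1))) = Add(Mul(344, Rational(-1, 19)), Mul(-6, Rational(1, 64))) = Add(Rational(-344, 19), Rational(-3, 32)) = Rational(-11065, 608)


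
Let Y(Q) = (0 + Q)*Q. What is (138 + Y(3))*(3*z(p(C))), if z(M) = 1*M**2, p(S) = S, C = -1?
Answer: 441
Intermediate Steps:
z(M) = M**2
Y(Q) = Q**2 (Y(Q) = Q*Q = Q**2)
(138 + Y(3))*(3*z(p(C))) = (138 + 3**2)*(3*(-1)**2) = (138 + 9)*(3*1) = 147*3 = 441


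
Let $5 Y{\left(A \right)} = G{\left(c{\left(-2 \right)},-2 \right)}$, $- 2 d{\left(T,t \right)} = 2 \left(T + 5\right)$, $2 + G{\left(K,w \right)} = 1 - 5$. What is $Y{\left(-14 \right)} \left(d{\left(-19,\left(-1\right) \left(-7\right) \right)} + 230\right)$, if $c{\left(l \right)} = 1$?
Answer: $- \frac{1464}{5} \approx -292.8$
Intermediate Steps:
$G{\left(K,w \right)} = -6$ ($G{\left(K,w \right)} = -2 + \left(1 - 5\right) = -2 - 4 = -6$)
$d{\left(T,t \right)} = -5 - T$ ($d{\left(T,t \right)} = - \frac{2 \left(T + 5\right)}{2} = - \frac{2 \left(5 + T\right)}{2} = - \frac{10 + 2 T}{2} = -5 - T$)
$Y{\left(A \right)} = - \frac{6}{5}$ ($Y{\left(A \right)} = \frac{1}{5} \left(-6\right) = - \frac{6}{5}$)
$Y{\left(-14 \right)} \left(d{\left(-19,\left(-1\right) \left(-7\right) \right)} + 230\right) = - \frac{6 \left(\left(-5 - -19\right) + 230\right)}{5} = - \frac{6 \left(\left(-5 + 19\right) + 230\right)}{5} = - \frac{6 \left(14 + 230\right)}{5} = \left(- \frac{6}{5}\right) 244 = - \frac{1464}{5}$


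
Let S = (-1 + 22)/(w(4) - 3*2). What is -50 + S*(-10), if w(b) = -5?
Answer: -340/11 ≈ -30.909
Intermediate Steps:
S = -21/11 (S = (-1 + 22)/(-5 - 3*2) = 21/(-5 - 6) = 21/(-11) = 21*(-1/11) = -21/11 ≈ -1.9091)
-50 + S*(-10) = -50 - 21/11*(-10) = -50 + 210/11 = -340/11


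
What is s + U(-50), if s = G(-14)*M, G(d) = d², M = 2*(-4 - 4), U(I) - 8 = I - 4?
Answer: -3182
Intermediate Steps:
U(I) = 4 + I (U(I) = 8 + (I - 4) = 8 + (-4 + I) = 4 + I)
M = -16 (M = 2*(-8) = -16)
s = -3136 (s = (-14)²*(-16) = 196*(-16) = -3136)
s + U(-50) = -3136 + (4 - 50) = -3136 - 46 = -3182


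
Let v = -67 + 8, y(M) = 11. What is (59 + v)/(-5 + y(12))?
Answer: 0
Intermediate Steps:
v = -59
(59 + v)/(-5 + y(12)) = (59 - 59)/(-5 + 11) = 0/6 = 0*(⅙) = 0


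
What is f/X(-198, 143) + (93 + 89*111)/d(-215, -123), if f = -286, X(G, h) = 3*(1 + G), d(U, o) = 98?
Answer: 2960740/28959 ≈ 102.24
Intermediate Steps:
X(G, h) = 3 + 3*G
f/X(-198, 143) + (93 + 89*111)/d(-215, -123) = -286/(3 + 3*(-198)) + (93 + 89*111)/98 = -286/(3 - 594) + (93 + 9879)*(1/98) = -286/(-591) + 9972*(1/98) = -286*(-1/591) + 4986/49 = 286/591 + 4986/49 = 2960740/28959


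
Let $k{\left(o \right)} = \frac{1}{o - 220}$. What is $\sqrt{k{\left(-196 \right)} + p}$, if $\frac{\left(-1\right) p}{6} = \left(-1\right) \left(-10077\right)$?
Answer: $\frac{i \sqrt{653957018}}{104} \approx 245.89 i$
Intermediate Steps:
$k{\left(o \right)} = \frac{1}{-220 + o}$
$p = -60462$ ($p = - 6 \left(\left(-1\right) \left(-10077\right)\right) = \left(-6\right) 10077 = -60462$)
$\sqrt{k{\left(-196 \right)} + p} = \sqrt{\frac{1}{-220 - 196} - 60462} = \sqrt{\frac{1}{-416} - 60462} = \sqrt{- \frac{1}{416} - 60462} = \sqrt{- \frac{25152193}{416}} = \frac{i \sqrt{653957018}}{104}$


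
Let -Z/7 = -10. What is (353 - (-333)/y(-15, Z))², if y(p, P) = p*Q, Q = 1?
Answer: 2735716/25 ≈ 1.0943e+5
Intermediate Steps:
Z = 70 (Z = -7*(-10) = 70)
y(p, P) = p (y(p, P) = p*1 = p)
(353 - (-333)/y(-15, Z))² = (353 - (-333)/(-15))² = (353 - (-333)*(-1)/15)² = (353 - 1*111/5)² = (353 - 111/5)² = (1654/5)² = 2735716/25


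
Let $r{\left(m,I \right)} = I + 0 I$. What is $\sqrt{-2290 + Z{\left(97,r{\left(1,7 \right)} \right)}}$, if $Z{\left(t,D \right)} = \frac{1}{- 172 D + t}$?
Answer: $\frac{i \sqrt{311808813}}{369} \approx 47.854 i$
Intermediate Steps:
$r{\left(m,I \right)} = I$ ($r{\left(m,I \right)} = I + 0 = I$)
$Z{\left(t,D \right)} = \frac{1}{t - 172 D}$
$\sqrt{-2290 + Z{\left(97,r{\left(1,7 \right)} \right)}} = \sqrt{-2290 + \frac{1}{97 - 1204}} = \sqrt{-2290 + \frac{1}{-1107}} = \sqrt{-2290 - \frac{1}{1107}} = \sqrt{- \frac{2535031}{1107}} = \frac{i \sqrt{311808813}}{369}$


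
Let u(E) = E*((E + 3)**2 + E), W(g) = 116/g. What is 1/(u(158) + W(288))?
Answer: 72/296674733 ≈ 2.4269e-7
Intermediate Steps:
u(E) = E*(E + (3 + E)**2) (u(E) = E*((3 + E)**2 + E) = E*(E + (3 + E)**2))
1/(u(158) + W(288)) = 1/(158*(158 + (3 + 158)**2) + 116/288) = 1/(158*(158 + 161**2) + 116*(1/288)) = 1/(158*(158 + 25921) + 29/72) = 1/(158*26079 + 29/72) = 1/(4120482 + 29/72) = 1/(296674733/72) = 72/296674733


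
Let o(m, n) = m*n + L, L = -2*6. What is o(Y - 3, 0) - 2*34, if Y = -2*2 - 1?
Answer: -80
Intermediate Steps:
L = -12
Y = -5 (Y = -4 - 1 = -5)
o(m, n) = -12 + m*n (o(m, n) = m*n - 12 = -12 + m*n)
o(Y - 3, 0) - 2*34 = (-12 + (-5 - 3)*0) - 2*34 = (-12 - 8*0) - 68 = (-12 + 0) - 68 = -12 - 68 = -80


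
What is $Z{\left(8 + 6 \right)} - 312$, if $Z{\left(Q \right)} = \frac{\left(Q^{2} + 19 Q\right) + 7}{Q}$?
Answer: $- \frac{557}{2} \approx -278.5$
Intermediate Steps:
$Z{\left(Q \right)} = \frac{7 + Q^{2} + 19 Q}{Q}$
$Z{\left(8 + 6 \right)} - 312 = \left(19 + \left(8 + 6\right) + \frac{7}{8 + 6}\right) - 312 = \left(19 + 14 + \frac{7}{14}\right) - 312 = \left(19 + 14 + 7 \cdot \frac{1}{14}\right) - 312 = \left(19 + 14 + \frac{1}{2}\right) - 312 = \frac{67}{2} - 312 = - \frac{557}{2}$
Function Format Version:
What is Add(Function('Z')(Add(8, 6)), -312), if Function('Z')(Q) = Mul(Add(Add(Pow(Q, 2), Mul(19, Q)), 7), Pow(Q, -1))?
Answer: Rational(-557, 2) ≈ -278.50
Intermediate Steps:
Function('Z')(Q) = Mul(Pow(Q, -1), Add(7, Pow(Q, 2), Mul(19, Q))) (Function('Z')(Q) = Mul(Add(7, Pow(Q, 2), Mul(19, Q)), Pow(Q, -1)) = Mul(Pow(Q, -1), Add(7, Pow(Q, 2), Mul(19, Q))))
Add(Function('Z')(Add(8, 6)), -312) = Add(Add(19, Add(8, 6), Mul(7, Pow(Add(8, 6), -1))), -312) = Add(Add(19, 14, Mul(7, Pow(14, -1))), -312) = Add(Add(19, 14, Mul(7, Rational(1, 14))), -312) = Add(Add(19, 14, Rational(1, 2)), -312) = Add(Rational(67, 2), -312) = Rational(-557, 2)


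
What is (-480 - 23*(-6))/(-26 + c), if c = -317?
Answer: 342/343 ≈ 0.99708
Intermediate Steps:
(-480 - 23*(-6))/(-26 + c) = (-480 - 23*(-6))/(-26 - 317) = (-480 + 138)/(-343) = -342*(-1/343) = 342/343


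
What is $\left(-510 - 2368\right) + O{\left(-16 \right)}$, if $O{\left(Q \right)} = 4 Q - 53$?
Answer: $-2995$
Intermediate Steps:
$O{\left(Q \right)} = -53 + 4 Q$
$\left(-510 - 2368\right) + O{\left(-16 \right)} = \left(-510 - 2368\right) + \left(-53 + 4 \left(-16\right)\right) = -2878 - 117 = -2995$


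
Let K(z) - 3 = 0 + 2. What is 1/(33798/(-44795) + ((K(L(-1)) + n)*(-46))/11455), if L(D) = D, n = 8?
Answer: -20525069/16557740 ≈ -1.2396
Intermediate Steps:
K(z) = 5 (K(z) = 3 + (0 + 2) = 3 + 2 = 5)
1/(33798/(-44795) + ((K(L(-1)) + n)*(-46))/11455) = 1/(33798/(-44795) + ((5 + 8)*(-46))/11455) = 1/(33798*(-1/44795) + (13*(-46))*(1/11455)) = 1/(-33798/44795 - 598*1/11455) = 1/(-33798/44795 - 598/11455) = 1/(-16557740/20525069) = -20525069/16557740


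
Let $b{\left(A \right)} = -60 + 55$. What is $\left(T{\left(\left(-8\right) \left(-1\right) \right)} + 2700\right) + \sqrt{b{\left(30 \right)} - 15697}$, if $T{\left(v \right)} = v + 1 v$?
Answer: $2716 + i \sqrt{15702} \approx 2716.0 + 125.31 i$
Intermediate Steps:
$b{\left(A \right)} = -5$
$T{\left(v \right)} = 2 v$ ($T{\left(v \right)} = v + v = 2 v$)
$\left(T{\left(\left(-8\right) \left(-1\right) \right)} + 2700\right) + \sqrt{b{\left(30 \right)} - 15697} = \left(2 \left(\left(-8\right) \left(-1\right)\right) + 2700\right) + \sqrt{-5 - 15697} = \left(2 \cdot 8 + 2700\right) + \sqrt{-15702} = \left(16 + 2700\right) + i \sqrt{15702} = 2716 + i \sqrt{15702}$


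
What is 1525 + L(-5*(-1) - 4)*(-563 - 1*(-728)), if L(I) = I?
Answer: 1690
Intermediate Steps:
1525 + L(-5*(-1) - 4)*(-563 - 1*(-728)) = 1525 + (-5*(-1) - 4)*(-563 - 1*(-728)) = 1525 + (5 - 4)*(-563 + 728) = 1525 + 1*165 = 1525 + 165 = 1690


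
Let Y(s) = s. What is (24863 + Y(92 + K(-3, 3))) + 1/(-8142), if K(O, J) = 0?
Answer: 203183609/8142 ≈ 24955.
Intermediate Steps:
(24863 + Y(92 + K(-3, 3))) + 1/(-8142) = (24863 + (92 + 0)) + 1/(-8142) = (24863 + 92) - 1/8142 = 24955 - 1/8142 = 203183609/8142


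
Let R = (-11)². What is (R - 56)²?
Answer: 4225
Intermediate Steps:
R = 121
(R - 56)² = (121 - 56)² = 65² = 4225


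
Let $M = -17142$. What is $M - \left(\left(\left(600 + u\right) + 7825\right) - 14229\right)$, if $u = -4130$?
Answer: $-7208$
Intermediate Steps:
$M - \left(\left(\left(600 + u\right) + 7825\right) - 14229\right) = -17142 - \left(\left(\left(600 - 4130\right) + 7825\right) - 14229\right) = -17142 - \left(\left(-3530 + 7825\right) - 14229\right) = -17142 - \left(4295 - 14229\right) = -17142 - -9934 = -17142 + 9934 = -7208$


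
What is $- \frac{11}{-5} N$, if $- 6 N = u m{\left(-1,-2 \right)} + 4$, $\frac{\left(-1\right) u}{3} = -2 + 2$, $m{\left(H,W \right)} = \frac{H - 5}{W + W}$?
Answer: $- \frac{22}{15} \approx -1.4667$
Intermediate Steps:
$m{\left(H,W \right)} = \frac{-5 + H}{2 W}$
$u = 0$ ($u = - 3 \left(-2 + 2\right) = \left(-3\right) 0 = 0$)
$N = - \frac{2}{3}$ ($N = - \frac{0 \frac{-5 - 1}{2 \left(-2\right)} + 4}{6} = - \frac{0 \cdot \frac{1}{2} \left(- \frac{1}{2}\right) \left(-6\right) + 4}{6} = - \frac{0 \cdot \frac{3}{2} + 4}{6} = - \frac{0 + 4}{6} = \left(- \frac{1}{6}\right) 4 = - \frac{2}{3} \approx -0.66667$)
$- \frac{11}{-5} N = - \frac{11}{-5} \left(- \frac{2}{3}\right) = \left(-11\right) \left(- \frac{1}{5}\right) \left(- \frac{2}{3}\right) = \frac{11}{5} \left(- \frac{2}{3}\right) = - \frac{22}{15}$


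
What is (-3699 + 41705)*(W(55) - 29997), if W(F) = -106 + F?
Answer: -1142004288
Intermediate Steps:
(-3699 + 41705)*(W(55) - 29997) = (-3699 + 41705)*((-106 + 55) - 29997) = 38006*(-51 - 29997) = 38006*(-30048) = -1142004288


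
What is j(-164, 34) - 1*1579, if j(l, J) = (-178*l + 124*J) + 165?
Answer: 31994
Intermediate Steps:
j(l, J) = 165 - 178*l + 124*J
j(-164, 34) - 1*1579 = (165 - 178*(-164) + 124*34) - 1*1579 = (165 + 29192 + 4216) - 1579 = 33573 - 1579 = 31994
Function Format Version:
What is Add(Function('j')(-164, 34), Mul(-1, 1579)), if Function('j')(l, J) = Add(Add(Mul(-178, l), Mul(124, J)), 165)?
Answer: 31994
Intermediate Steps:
Function('j')(l, J) = Add(165, Mul(-178, l), Mul(124, J))
Add(Function('j')(-164, 34), Mul(-1, 1579)) = Add(Add(165, Mul(-178, -164), Mul(124, 34)), Mul(-1, 1579)) = Add(Add(165, 29192, 4216), -1579) = Add(33573, -1579) = 31994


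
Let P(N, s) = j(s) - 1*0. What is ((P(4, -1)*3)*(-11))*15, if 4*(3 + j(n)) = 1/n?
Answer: 6435/4 ≈ 1608.8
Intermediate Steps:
j(n) = -3 + 1/(4*n)
P(N, s) = -3 + 1/(4*s) (P(N, s) = (-3 + 1/(4*s)) - 1*0 = (-3 + 1/(4*s)) + 0 = -3 + 1/(4*s))
((P(4, -1)*3)*(-11))*15 = (((-3 + (1/4)/(-1))*3)*(-11))*15 = (((-3 + (1/4)*(-1))*3)*(-11))*15 = (((-3 - 1/4)*3)*(-11))*15 = (-13/4*3*(-11))*15 = -39/4*(-11)*15 = (429/4)*15 = 6435/4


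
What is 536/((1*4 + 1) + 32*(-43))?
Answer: -536/1371 ≈ -0.39096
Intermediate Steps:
536/((1*4 + 1) + 32*(-43)) = 536/((4 + 1) - 1376) = 536/(5 - 1376) = 536/(-1371) = 536*(-1/1371) = -536/1371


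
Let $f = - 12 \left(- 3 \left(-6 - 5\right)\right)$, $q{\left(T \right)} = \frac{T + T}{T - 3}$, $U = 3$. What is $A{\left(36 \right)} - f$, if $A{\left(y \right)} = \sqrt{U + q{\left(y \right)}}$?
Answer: $396 + \frac{\sqrt{627}}{11} \approx 398.28$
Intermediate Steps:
$q{\left(T \right)} = \frac{2 T}{-3 + T}$
$A{\left(y \right)} = \sqrt{3 + \frac{2 y}{-3 + y}}$
$f = -396$ ($f = - 12 \left(\left(-3\right) \left(-11\right)\right) = \left(-12\right) 33 = -396$)
$A{\left(36 \right)} - f = \sqrt{\frac{-9 + 5 \cdot 36}{-3 + 36}} - -396 = \sqrt{\frac{-9 + 180}{33}} + 396 = \sqrt{\frac{1}{33} \cdot 171} + 396 = \sqrt{\frac{57}{11}} + 396 = \frac{\sqrt{627}}{11} + 396 = 396 + \frac{\sqrt{627}}{11}$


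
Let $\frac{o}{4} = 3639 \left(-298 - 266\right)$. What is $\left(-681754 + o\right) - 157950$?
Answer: $-9049288$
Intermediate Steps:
$o = -8209584$ ($o = 4 \cdot 3639 \left(-298 - 266\right) = 4 \cdot 3639 \left(-564\right) = 4 \left(-2052396\right) = -8209584$)
$\left(-681754 + o\right) - 157950 = \left(-681754 - 8209584\right) - 157950 = -8891338 - 157950 = -9049288$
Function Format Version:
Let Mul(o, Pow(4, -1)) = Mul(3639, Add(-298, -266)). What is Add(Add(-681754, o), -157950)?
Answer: -9049288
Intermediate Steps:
o = -8209584 (o = Mul(4, Mul(3639, Add(-298, -266))) = Mul(4, Mul(3639, -564)) = Mul(4, -2052396) = -8209584)
Add(Add(-681754, o), -157950) = Add(Add(-681754, -8209584), -157950) = Add(-8891338, -157950) = -9049288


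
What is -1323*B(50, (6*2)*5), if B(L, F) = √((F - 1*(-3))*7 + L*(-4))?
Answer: -1323*√241 ≈ -20538.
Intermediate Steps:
B(L, F) = √(21 - 4*L + 7*F) (B(L, F) = √((F + 3)*7 - 4*L) = √((3 + F)*7 - 4*L) = √((21 + 7*F) - 4*L) = √(21 - 4*L + 7*F))
-1323*B(50, (6*2)*5) = -1323*√(21 - 4*50 + 7*((6*2)*5)) = -1323*√(21 - 200 + 7*(12*5)) = -1323*√(21 - 200 + 7*60) = -1323*√(21 - 200 + 420) = -1323*√241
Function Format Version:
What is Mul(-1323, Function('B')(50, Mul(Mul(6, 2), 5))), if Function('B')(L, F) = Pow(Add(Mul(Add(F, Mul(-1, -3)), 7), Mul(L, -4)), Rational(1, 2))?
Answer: Mul(-1323, Pow(241, Rational(1, 2))) ≈ -20538.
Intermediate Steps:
Function('B')(L, F) = Pow(Add(21, Mul(-4, L), Mul(7, F)), Rational(1, 2)) (Function('B')(L, F) = Pow(Add(Mul(Add(F, 3), 7), Mul(-4, L)), Rational(1, 2)) = Pow(Add(Mul(Add(3, F), 7), Mul(-4, L)), Rational(1, 2)) = Pow(Add(Add(21, Mul(7, F)), Mul(-4, L)), Rational(1, 2)) = Pow(Add(21, Mul(-4, L), Mul(7, F)), Rational(1, 2)))
Mul(-1323, Function('B')(50, Mul(Mul(6, 2), 5))) = Mul(-1323, Pow(Add(21, Mul(-4, 50), Mul(7, Mul(Mul(6, 2), 5))), Rational(1, 2))) = Mul(-1323, Pow(Add(21, -200, Mul(7, Mul(12, 5))), Rational(1, 2))) = Mul(-1323, Pow(Add(21, -200, Mul(7, 60)), Rational(1, 2))) = Mul(-1323, Pow(Add(21, -200, 420), Rational(1, 2))) = Mul(-1323, Pow(241, Rational(1, 2)))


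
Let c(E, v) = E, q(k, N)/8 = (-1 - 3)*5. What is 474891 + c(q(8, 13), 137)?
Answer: 474731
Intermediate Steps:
q(k, N) = -160 (q(k, N) = 8*((-1 - 3)*5) = 8*(-4*5) = 8*(-20) = -160)
474891 + c(q(8, 13), 137) = 474891 - 160 = 474731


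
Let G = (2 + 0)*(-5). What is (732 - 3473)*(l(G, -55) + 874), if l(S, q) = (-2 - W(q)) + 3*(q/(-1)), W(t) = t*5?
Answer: -3596192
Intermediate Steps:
W(t) = 5*t
G = -10 (G = 2*(-5) = -10)
l(S, q) = -2 - 8*q (l(S, q) = (-2 - 5*q) + 3*(q/(-1)) = (-2 - 5*q) + 3*(q*(-1)) = (-2 - 5*q) + 3*(-q) = (-2 - 5*q) - 3*q = -2 - 8*q)
(732 - 3473)*(l(G, -55) + 874) = (732 - 3473)*((-2 - 8*(-55)) + 874) = -2741*((-2 + 440) + 874) = -2741*(438 + 874) = -2741*1312 = -3596192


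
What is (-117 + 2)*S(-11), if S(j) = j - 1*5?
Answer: 1840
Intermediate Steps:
S(j) = -5 + j (S(j) = j - 5 = -5 + j)
(-117 + 2)*S(-11) = (-117 + 2)*(-5 - 11) = -115*(-16) = 1840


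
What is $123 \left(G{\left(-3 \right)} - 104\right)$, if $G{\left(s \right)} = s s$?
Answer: $-11685$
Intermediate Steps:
$G{\left(s \right)} = s^{2}$
$123 \left(G{\left(-3 \right)} - 104\right) = 123 \left(\left(-3\right)^{2} - 104\right) = 123 \left(9 - 104\right) = 123 \left(-95\right) = -11685$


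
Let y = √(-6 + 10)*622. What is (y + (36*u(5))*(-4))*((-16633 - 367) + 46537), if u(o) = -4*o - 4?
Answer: 138823900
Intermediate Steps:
u(o) = -4 - 4*o
y = 1244 (y = √4*622 = 2*622 = 1244)
(y + (36*u(5))*(-4))*((-16633 - 367) + 46537) = (1244 + (36*(-4 - 4*5))*(-4))*((-16633 - 367) + 46537) = (1244 + (36*(-4 - 20))*(-4))*(-17000 + 46537) = (1244 + (36*(-24))*(-4))*29537 = (1244 - 864*(-4))*29537 = (1244 + 3456)*29537 = 4700*29537 = 138823900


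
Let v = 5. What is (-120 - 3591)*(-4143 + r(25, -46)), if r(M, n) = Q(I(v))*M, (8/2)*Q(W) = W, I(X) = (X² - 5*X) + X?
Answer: 61034817/4 ≈ 1.5259e+7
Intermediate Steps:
I(X) = X² - 4*X
Q(W) = W/4
r(M, n) = 5*M/4 (r(M, n) = ((5*(-4 + 5))/4)*M = ((5*1)/4)*M = ((¼)*5)*M = 5*M/4)
(-120 - 3591)*(-4143 + r(25, -46)) = (-120 - 3591)*(-4143 + (5/4)*25) = -3711*(-4143 + 125/4) = -3711*(-16447/4) = 61034817/4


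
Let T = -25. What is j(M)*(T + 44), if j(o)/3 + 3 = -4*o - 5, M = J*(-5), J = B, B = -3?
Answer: -3876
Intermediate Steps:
J = -3
M = 15 (M = -3*(-5) = 15)
j(o) = -24 - 12*o (j(o) = -9 + 3*(-4*o - 5) = -9 + 3*(-5 - 4*o) = -9 + (-15 - 12*o) = -24 - 12*o)
j(M)*(T + 44) = (-24 - 12*15)*(-25 + 44) = (-24 - 180)*19 = -204*19 = -3876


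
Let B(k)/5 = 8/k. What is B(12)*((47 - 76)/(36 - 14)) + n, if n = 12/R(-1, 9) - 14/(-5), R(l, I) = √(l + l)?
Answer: -263/165 - 6*I*√2 ≈ -1.5939 - 8.4853*I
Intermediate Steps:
B(k) = 40/k (B(k) = 5*(8/k) = 40/k)
R(l, I) = √2*√l (R(l, I) = √(2*l) = √2*√l)
n = 14/5 - 6*I*√2 (n = 12/((√2*√(-1))) - 14/(-5) = 12/((√2*I)) - 14*(-⅕) = 12/((I*√2)) + 14/5 = 12*(-I*√2/2) + 14/5 = -6*I*√2 + 14/5 = 14/5 - 6*I*√2 ≈ 2.8 - 8.4853*I)
B(12)*((47 - 76)/(36 - 14)) + n = (40/12)*((47 - 76)/(36 - 14)) + (14/5 - 6*I*√2) = (40*(1/12))*(-29/22) + (14/5 - 6*I*√2) = 10*(-29*1/22)/3 + (14/5 - 6*I*√2) = (10/3)*(-29/22) + (14/5 - 6*I*√2) = -145/33 + (14/5 - 6*I*√2) = -263/165 - 6*I*√2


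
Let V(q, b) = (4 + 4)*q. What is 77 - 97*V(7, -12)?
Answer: -5355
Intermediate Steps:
V(q, b) = 8*q
77 - 97*V(7, -12) = 77 - 776*7 = 77 - 97*56 = 77 - 5432 = -5355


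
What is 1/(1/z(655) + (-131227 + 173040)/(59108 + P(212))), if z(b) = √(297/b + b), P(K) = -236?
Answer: 528412723776696/374162529186749 - 1732956192*√281205910/374162529186749 ≈ 1.3346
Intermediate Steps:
z(b) = √(b + 297/b)
1/(1/z(655) + (-131227 + 173040)/(59108 + P(212))) = 1/(1/(√(655 + 297/655)) + (-131227 + 173040)/(59108 - 236)) = 1/(1/(√(655 + 297*(1/655))) + 41813/58872) = 1/(1/(√(655 + 297/655)) + 41813*(1/58872)) = 1/(1/(√(429322/655)) + 41813/58872) = 1/(1/(√281205910/655) + 41813/58872) = 1/(√281205910/429322 + 41813/58872) = 1/(41813/58872 + √281205910/429322)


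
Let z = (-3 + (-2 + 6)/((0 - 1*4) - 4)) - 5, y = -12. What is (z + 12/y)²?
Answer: 361/4 ≈ 90.250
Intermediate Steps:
z = -17/2 (z = (-3 + 4/((0 - 4) - 4)) - 5 = (-3 + 4/(-4 - 4)) - 5 = (-3 + 4/(-8)) - 5 = (-3 + 4*(-⅛)) - 5 = (-3 - ½) - 5 = -7/2 - 5 = -17/2 ≈ -8.5000)
(z + 12/y)² = (-17/2 + 12/(-12))² = (-17/2 + 12*(-1/12))² = (-17/2 - 1)² = (-19/2)² = 361/4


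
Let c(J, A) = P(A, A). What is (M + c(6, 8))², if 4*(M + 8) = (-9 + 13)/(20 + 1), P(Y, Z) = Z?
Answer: 1/441 ≈ 0.0022676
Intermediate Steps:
c(J, A) = A
M = -167/21 (M = -8 + ((-9 + 13)/(20 + 1))/4 = -8 + (4/21)/4 = -8 + (4*(1/21))/4 = -8 + (¼)*(4/21) = -8 + 1/21 = -167/21 ≈ -7.9524)
(M + c(6, 8))² = (-167/21 + 8)² = (1/21)² = 1/441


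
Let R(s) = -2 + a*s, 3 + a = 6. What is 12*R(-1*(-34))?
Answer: 1200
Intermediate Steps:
a = 3 (a = -3 + 6 = 3)
R(s) = -2 + 3*s
12*R(-1*(-34)) = 12*(-2 + 3*(-1*(-34))) = 12*(-2 + 3*34) = 12*(-2 + 102) = 12*100 = 1200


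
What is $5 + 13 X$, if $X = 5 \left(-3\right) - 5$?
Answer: $-255$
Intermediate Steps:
$X = -20$ ($X = -15 - 5 = -20$)
$5 + 13 X = 5 + 13 \left(-20\right) = 5 - 260 = -255$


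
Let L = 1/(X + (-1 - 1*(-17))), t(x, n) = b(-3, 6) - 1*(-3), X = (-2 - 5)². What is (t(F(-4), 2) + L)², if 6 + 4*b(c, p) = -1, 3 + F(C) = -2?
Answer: 108241/67600 ≈ 1.6012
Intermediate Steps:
F(C) = -5 (F(C) = -3 - 2 = -5)
b(c, p) = -7/4 (b(c, p) = -3/2 + (¼)*(-1) = -3/2 - ¼ = -7/4)
X = 49 (X = (-7)² = 49)
t(x, n) = 5/4 (t(x, n) = -7/4 - 1*(-3) = -7/4 + 3 = 5/4)
L = 1/65 (L = 1/(49 + (-1 - 1*(-17))) = 1/(49 + (-1 + 17)) = 1/(49 + 16) = 1/65 ≈ 0.015385)
(t(F(-4), 2) + L)² = (5/4 + 1/65)² = (329/260)² = 108241/67600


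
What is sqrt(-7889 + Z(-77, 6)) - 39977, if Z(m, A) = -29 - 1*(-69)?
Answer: -39977 + I*sqrt(7849) ≈ -39977.0 + 88.595*I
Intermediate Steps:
Z(m, A) = 40 (Z(m, A) = -29 + 69 = 40)
sqrt(-7889 + Z(-77, 6)) - 39977 = sqrt(-7889 + 40) - 39977 = sqrt(-7849) - 39977 = I*sqrt(7849) - 39977 = -39977 + I*sqrt(7849)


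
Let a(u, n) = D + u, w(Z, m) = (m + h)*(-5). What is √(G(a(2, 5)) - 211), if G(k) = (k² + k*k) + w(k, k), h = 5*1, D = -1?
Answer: I*√239 ≈ 15.46*I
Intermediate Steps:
h = 5
w(Z, m) = -25 - 5*m (w(Z, m) = (m + 5)*(-5) = (5 + m)*(-5) = -25 - 5*m)
a(u, n) = -1 + u
G(k) = -25 - 5*k + 2*k² (G(k) = (k² + k*k) + (-25 - 5*k) = (k² + k²) + (-25 - 5*k) = 2*k² + (-25 - 5*k) = -25 - 5*k + 2*k²)
√(G(a(2, 5)) - 211) = √((-25 - 5*(-1 + 2) + 2*(-1 + 2)²) - 211) = √((-25 - 5*1 + 2*1²) - 211) = √((-25 - 5 + 2*1) - 211) = √((-25 - 5 + 2) - 211) = √(-28 - 211) = √(-239) = I*√239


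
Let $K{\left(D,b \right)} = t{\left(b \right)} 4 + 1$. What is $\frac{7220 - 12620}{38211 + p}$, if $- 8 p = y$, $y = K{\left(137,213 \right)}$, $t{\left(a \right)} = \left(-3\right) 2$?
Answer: $- \frac{43200}{305711} \approx -0.14131$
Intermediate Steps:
$t{\left(a \right)} = -6$
$K{\left(D,b \right)} = -23$ ($K{\left(D,b \right)} = \left(-6\right) 4 + 1 = -24 + 1 = -23$)
$y = -23$
$p = \frac{23}{8}$ ($p = \left(- \frac{1}{8}\right) \left(-23\right) = \frac{23}{8} \approx 2.875$)
$\frac{7220 - 12620}{38211 + p} = \frac{7220 - 12620}{38211 + \frac{23}{8}} = - \frac{5400}{\frac{305711}{8}} = \left(-5400\right) \frac{8}{305711} = - \frac{43200}{305711}$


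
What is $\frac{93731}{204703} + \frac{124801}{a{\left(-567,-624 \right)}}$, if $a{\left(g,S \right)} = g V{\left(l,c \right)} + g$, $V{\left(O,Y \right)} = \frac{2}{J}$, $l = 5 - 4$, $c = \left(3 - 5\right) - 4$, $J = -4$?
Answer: $- \frac{51041132729}{116066601} \approx -439.76$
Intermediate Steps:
$c = -6$ ($c = -2 - 4 = -6$)
$l = 1$
$V{\left(O,Y \right)} = - \frac{1}{2}$ ($V{\left(O,Y \right)} = \frac{2}{-4} = 2 \left(- \frac{1}{4}\right) = - \frac{1}{2}$)
$a{\left(g,S \right)} = \frac{g}{2}$ ($a{\left(g,S \right)} = g \left(- \frac{1}{2}\right) + g = - \frac{g}{2} + g = \frac{g}{2}$)
$\frac{93731}{204703} + \frac{124801}{a{\left(-567,-624 \right)}} = \frac{93731}{204703} + \frac{124801}{\frac{1}{2} \left(-567\right)} = 93731 \cdot \frac{1}{204703} + \frac{124801}{- \frac{567}{2}} = \frac{93731}{204703} + 124801 \left(- \frac{2}{567}\right) = \frac{93731}{204703} - \frac{249602}{567} = - \frac{51041132729}{116066601}$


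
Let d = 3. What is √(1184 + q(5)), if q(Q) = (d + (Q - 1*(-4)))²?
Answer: 4*√83 ≈ 36.442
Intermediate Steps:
q(Q) = (7 + Q)² (q(Q) = (3 + (Q - 1*(-4)))² = (3 + (Q + 4))² = (3 + (4 + Q))² = (7 + Q)²)
√(1184 + q(5)) = √(1184 + (7 + 5)²) = √(1184 + 12²) = √(1184 + 144) = √1328 = 4*√83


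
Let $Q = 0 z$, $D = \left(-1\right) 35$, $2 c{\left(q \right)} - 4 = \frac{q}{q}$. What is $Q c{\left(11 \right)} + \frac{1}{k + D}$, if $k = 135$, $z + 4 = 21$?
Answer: $\frac{1}{100} \approx 0.01$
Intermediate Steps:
$z = 17$ ($z = -4 + 21 = 17$)
$c{\left(q \right)} = \frac{5}{2}$ ($c{\left(q \right)} = 2 + \frac{q \frac{1}{q}}{2} = 2 + \frac{1}{2} \cdot 1 = 2 + \frac{1}{2} = \frac{5}{2}$)
$D = -35$
$Q = 0$ ($Q = 0 \cdot 17 = 0$)
$Q c{\left(11 \right)} + \frac{1}{k + D} = 0 \cdot \frac{5}{2} + \frac{1}{135 - 35} = 0 + \frac{1}{100} = \frac{1}{100}$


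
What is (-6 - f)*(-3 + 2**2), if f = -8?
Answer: 2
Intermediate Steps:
(-6 - f)*(-3 + 2**2) = (-6 - 1*(-8))*(-3 + 2**2) = (-6 + 8)*(-3 + 4) = 2*1 = 2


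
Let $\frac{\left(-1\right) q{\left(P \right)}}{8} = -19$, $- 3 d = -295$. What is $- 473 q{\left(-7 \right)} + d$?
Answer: $- \frac{215393}{3} \approx -71798.0$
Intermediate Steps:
$d = \frac{295}{3}$ ($d = \left(- \frac{1}{3}\right) \left(-295\right) = \frac{295}{3} \approx 98.333$)
$q{\left(P \right)} = 152$ ($q{\left(P \right)} = \left(-8\right) \left(-19\right) = 152$)
$- 473 q{\left(-7 \right)} + d = \left(-473\right) 152 + \frac{295}{3} = -71896 + \frac{295}{3} = - \frac{215393}{3}$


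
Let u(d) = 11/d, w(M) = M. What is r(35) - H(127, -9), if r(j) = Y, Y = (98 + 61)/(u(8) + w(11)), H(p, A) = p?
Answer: -3767/33 ≈ -114.15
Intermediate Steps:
Y = 424/33 (Y = (98 + 61)/(11/8 + 11) = 159/(11*(⅛) + 11) = 159/(11/8 + 11) = 159/(99/8) = 159*(8/99) = 424/33 ≈ 12.848)
r(j) = 424/33
r(35) - H(127, -9) = 424/33 - 1*127 = 424/33 - 127 = -3767/33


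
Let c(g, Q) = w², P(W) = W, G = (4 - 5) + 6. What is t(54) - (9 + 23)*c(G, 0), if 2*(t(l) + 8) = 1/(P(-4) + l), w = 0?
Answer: -799/100 ≈ -7.9900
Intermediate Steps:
G = 5 (G = -1 + 6 = 5)
c(g, Q) = 0 (c(g, Q) = 0² = 0)
t(l) = -8 + 1/(2*(-4 + l))
t(54) - (9 + 23)*c(G, 0) = (65 - 16*54)/(2*(-4 + 54)) - (9 + 23)*0 = (½)*(65 - 864)/50 - 32*0 = (½)*(1/50)*(-799) - 1*0 = -799/100 + 0 = -799/100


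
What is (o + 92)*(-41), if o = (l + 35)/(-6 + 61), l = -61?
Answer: -206394/55 ≈ -3752.6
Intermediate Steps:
o = -26/55 (o = (-61 + 35)/(-6 + 61) = -26/55 ≈ -0.47273)
(o + 92)*(-41) = (-26/55 + 92)*(-41) = (5034/55)*(-41) = -206394/55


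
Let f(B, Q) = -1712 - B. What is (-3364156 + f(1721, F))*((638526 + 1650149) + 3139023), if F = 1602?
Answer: -18278256080122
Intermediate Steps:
(-3364156 + f(1721, F))*((638526 + 1650149) + 3139023) = (-3364156 + (-1712 - 1*1721))*((638526 + 1650149) + 3139023) = (-3364156 + (-1712 - 1721))*(2288675 + 3139023) = (-3364156 - 3433)*5427698 = -3367589*5427698 = -18278256080122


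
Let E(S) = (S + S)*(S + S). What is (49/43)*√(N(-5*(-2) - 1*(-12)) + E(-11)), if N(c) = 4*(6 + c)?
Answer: 98*√149/43 ≈ 27.820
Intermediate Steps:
N(c) = 24 + 4*c
E(S) = 4*S² (E(S) = (2*S)*(2*S) = 4*S²)
(49/43)*√(N(-5*(-2) - 1*(-12)) + E(-11)) = (49/43)*√((24 + 4*(-5*(-2) - 1*(-12))) + 4*(-11)²) = (49*(1/43))*√((24 + 4*(10 + 12)) + 4*121) = 49*√((24 + 4*22) + 484)/43 = 49*√((24 + 88) + 484)/43 = 49*√(112 + 484)/43 = 49*√596/43 = 49*(2*√149)/43 = 98*√149/43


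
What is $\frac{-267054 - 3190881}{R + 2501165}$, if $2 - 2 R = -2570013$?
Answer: $- \frac{461058}{504823} \approx -0.91331$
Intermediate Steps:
$R = \frac{2570015}{2}$ ($R = 1 - - \frac{2570013}{2} = 1 + \frac{2570013}{2} = \frac{2570015}{2} \approx 1.285 \cdot 10^{6}$)
$\frac{-267054 - 3190881}{R + 2501165} = \frac{-267054 - 3190881}{\frac{2570015}{2} + 2501165} = - \frac{3457935}{\frac{7572345}{2}} = \left(-3457935\right) \frac{2}{7572345} = - \frac{461058}{504823}$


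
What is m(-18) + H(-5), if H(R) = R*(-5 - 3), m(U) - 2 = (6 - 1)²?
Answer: 67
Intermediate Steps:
m(U) = 27 (m(U) = 2 + (6 - 1)² = 2 + 5² = 2 + 25 = 27)
H(R) = -8*R (H(R) = R*(-8) = -8*R)
m(-18) + H(-5) = 27 - 8*(-5) = 27 + 40 = 67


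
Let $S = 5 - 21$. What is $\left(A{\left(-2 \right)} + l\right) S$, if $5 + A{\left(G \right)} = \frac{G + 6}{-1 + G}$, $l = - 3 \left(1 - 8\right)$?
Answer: $- \frac{704}{3} \approx -234.67$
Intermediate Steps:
$S = -16$
$l = 21$ ($l = - 3 \left(1 - 8\right) = \left(-3\right) \left(-7\right) = 21$)
$A{\left(G \right)} = -5 + \frac{6 + G}{-1 + G}$ ($A{\left(G \right)} = -5 + \frac{G + 6}{-1 + G} = -5 + \frac{6 + G}{-1 + G}$)
$\left(A{\left(-2 \right)} + l\right) S = \left(\frac{11 - -8}{-1 - 2} + 21\right) \left(-16\right) = \left(\frac{11 + 8}{-3} + 21\right) \left(-16\right) = \left(\left(- \frac{1}{3}\right) 19 + 21\right) \left(-16\right) = \left(- \frac{19}{3} + 21\right) \left(-16\right) = \frac{44}{3} \left(-16\right) = - \frac{704}{3}$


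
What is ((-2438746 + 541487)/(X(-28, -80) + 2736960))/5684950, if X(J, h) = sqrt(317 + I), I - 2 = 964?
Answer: -519272199264/4258567643170012915 + 1897259*sqrt(1283)/42585676431700129150 ≈ -1.2193e-7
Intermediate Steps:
I = 966 (I = 2 + 964 = 966)
X(J, h) = sqrt(1283) (X(J, h) = sqrt(317 + 966) = sqrt(1283))
((-2438746 + 541487)/(X(-28, -80) + 2736960))/5684950 = ((-2438746 + 541487)/(sqrt(1283) + 2736960))/5684950 = -1897259/(2736960 + sqrt(1283))*(1/5684950) = -1897259/(5684950*(2736960 + sqrt(1283)))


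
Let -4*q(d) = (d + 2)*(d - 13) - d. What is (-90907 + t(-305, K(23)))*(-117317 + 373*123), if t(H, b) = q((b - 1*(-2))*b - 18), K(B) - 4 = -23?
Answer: 16179528273/2 ≈ 8.0898e+9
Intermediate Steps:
q(d) = d/4 - (-13 + d)*(2 + d)/4 (q(d) = -((d + 2)*(d - 13) - d)/4 = -((2 + d)*(-13 + d) - d)/4 = -((-13 + d)*(2 + d) - d)/4 = -(-d + (-13 + d)*(2 + d))/4 = d/4 - (-13 + d)*(2 + d)/4)
K(B) = -19 (K(B) = 4 - 23 = -19)
t(H, b) = -95/2 - (-18 + b*(2 + b))²/4 + 3*b*(2 + b) (t(H, b) = 13/2 + 3*((b - 1*(-2))*b - 18) - ((b - 1*(-2))*b - 18)²/4 = 13/2 + 3*((b + 2)*b - 18) - ((b + 2)*b - 18)²/4 = 13/2 + 3*((2 + b)*b - 18) - ((2 + b)*b - 18)²/4 = 13/2 + 3*(b*(2 + b) - 18) - (b*(2 + b) - 18)²/4 = 13/2 + 3*(-18 + b*(2 + b)) - (-18 + b*(2 + b))²/4 = 13/2 + (-54 + 3*b*(2 + b)) - (-18 + b*(2 + b))²/4 = -95/2 - (-18 + b*(2 + b))²/4 + 3*b*(2 + b))
(-90907 + t(-305, K(23)))*(-117317 + 373*123) = (-90907 + (-257/2 - 1*(-19)³ + 11*(-19)² + 24*(-19) - ¼*(-19)⁴))*(-117317 + 373*123) = (-90907 + (-257/2 - 1*(-6859) + 11*361 - 456 - ¼*130321))*(-117317 + 45879) = (-90907 + (-257/2 + 6859 + 3971 - 456 - 130321/4))*(-71438) = (-90907 - 89339/4)*(-71438) = -452967/4*(-71438) = 16179528273/2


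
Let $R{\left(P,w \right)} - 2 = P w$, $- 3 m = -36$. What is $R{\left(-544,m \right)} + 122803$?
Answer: $116277$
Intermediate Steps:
$m = 12$ ($m = \left(- \frac{1}{3}\right) \left(-36\right) = 12$)
$R{\left(P,w \right)} = 2 + P w$
$R{\left(-544,m \right)} + 122803 = \left(2 - 6528\right) + 122803 = -6526 + 122803 = 116277$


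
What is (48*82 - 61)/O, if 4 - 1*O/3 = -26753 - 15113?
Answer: 775/25122 ≈ 0.030849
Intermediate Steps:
O = 125610 (O = 12 - 3*(-26753 - 15113) = 12 - 3*(-41866) = 12 + 125598 = 125610)
(48*82 - 61)/O = (48*82 - 61)/125610 = (3936 - 61)*(1/125610) = 3875*(1/125610) = 775/25122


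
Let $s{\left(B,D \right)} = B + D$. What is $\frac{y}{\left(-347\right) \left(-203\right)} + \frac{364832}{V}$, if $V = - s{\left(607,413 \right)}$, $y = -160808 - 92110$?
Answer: $- \frac{6489276818}{17962455} \approx -361.27$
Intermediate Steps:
$y = -252918$
$V = -1020$ ($V = - (607 + 413) = \left(-1\right) 1020 = -1020$)
$\frac{y}{\left(-347\right) \left(-203\right)} + \frac{364832}{V} = - \frac{252918}{\left(-347\right) \left(-203\right)} + \frac{364832}{-1020} = - \frac{252918}{70441} + 364832 \left(- \frac{1}{1020}\right) = \left(-252918\right) \frac{1}{70441} - \frac{91208}{255} = - \frac{252918}{70441} - \frac{91208}{255} = - \frac{6489276818}{17962455}$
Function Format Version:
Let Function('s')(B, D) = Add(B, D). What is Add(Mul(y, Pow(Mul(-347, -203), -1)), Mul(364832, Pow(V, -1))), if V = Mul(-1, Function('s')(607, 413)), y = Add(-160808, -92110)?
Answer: Rational(-6489276818, 17962455) ≈ -361.27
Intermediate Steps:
y = -252918
V = -1020 (V = Mul(-1, Add(607, 413)) = Mul(-1, 1020) = -1020)
Add(Mul(y, Pow(Mul(-347, -203), -1)), Mul(364832, Pow(V, -1))) = Add(Mul(-252918, Pow(Mul(-347, -203), -1)), Mul(364832, Pow(-1020, -1))) = Add(Mul(-252918, Pow(70441, -1)), Mul(364832, Rational(-1, 1020))) = Add(Mul(-252918, Rational(1, 70441)), Rational(-91208, 255)) = Add(Rational(-252918, 70441), Rational(-91208, 255)) = Rational(-6489276818, 17962455)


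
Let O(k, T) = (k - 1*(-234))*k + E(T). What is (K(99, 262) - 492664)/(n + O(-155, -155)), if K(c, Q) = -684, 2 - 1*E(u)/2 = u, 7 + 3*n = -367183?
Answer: 1480044/402983 ≈ 3.6727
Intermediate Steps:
n = -367190/3 (n = -7/3 + (⅓)*(-367183) = -7/3 - 367183/3 = -367190/3 ≈ -1.2240e+5)
E(u) = 4 - 2*u
O(k, T) = 4 - 2*T + k*(234 + k) (O(k, T) = (k - 1*(-234))*k + (4 - 2*T) = (k + 234)*k + (4 - 2*T) = (234 + k)*k + (4 - 2*T) = k*(234 + k) + (4 - 2*T) = 4 - 2*T + k*(234 + k))
(K(99, 262) - 492664)/(n + O(-155, -155)) = (-684 - 492664)/(-367190/3 + (4 + (-155)² - 2*(-155) + 234*(-155))) = -493348/(-367190/3 + (4 + 24025 + 310 - 36270)) = -493348/(-367190/3 - 11931) = -493348/(-402983/3) = -493348*(-3/402983) = 1480044/402983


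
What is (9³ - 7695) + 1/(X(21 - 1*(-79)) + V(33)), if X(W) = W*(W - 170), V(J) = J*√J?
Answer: -341083669858/48964063 - 33*√33/48964063 ≈ -6966.0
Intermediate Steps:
V(J) = J^(3/2)
X(W) = W*(-170 + W)
(9³ - 7695) + 1/(X(21 - 1*(-79)) + V(33)) = (9³ - 7695) + 1/((21 - 1*(-79))*(-170 + (21 - 1*(-79))) + 33^(3/2)) = (729 - 7695) + 1/((21 + 79)*(-170 + (21 + 79)) + 33*√33) = -6966 + 1/(100*(-170 + 100) + 33*√33) = -6966 + 1/(100*(-70) + 33*√33) = -6966 + 1/(-7000 + 33*√33)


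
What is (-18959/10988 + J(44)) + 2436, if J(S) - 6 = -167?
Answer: 24978741/10988 ≈ 2273.3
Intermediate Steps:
J(S) = -161 (J(S) = 6 - 167 = -161)
(-18959/10988 + J(44)) + 2436 = (-18959/10988 - 161) + 2436 = -1788027/10988 + 2436 = 24978741/10988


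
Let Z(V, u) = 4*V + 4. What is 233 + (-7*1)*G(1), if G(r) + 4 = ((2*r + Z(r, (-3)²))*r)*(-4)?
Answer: 541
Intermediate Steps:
Z(V, u) = 4 + 4*V
G(r) = -4 - 4*r*(4 + 6*r) (G(r) = -4 + ((2*r + (4 + 4*r))*r)*(-4) = -4 + ((4 + 6*r)*r)*(-4) = -4 + (r*(4 + 6*r))*(-4) = -4 - 4*r*(4 + 6*r))
233 + (-7*1)*G(1) = 233 + (-7*1)*(-4 - 24*1² - 16*1) = 233 - 7*(-4 - 24*1 - 16) = 233 - 7*(-4 - 24 - 16) = 233 - 7*(-44) = 233 + 308 = 541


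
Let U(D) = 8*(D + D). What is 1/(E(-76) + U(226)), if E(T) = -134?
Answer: 1/3482 ≈ 0.00028719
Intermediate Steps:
U(D) = 16*D (U(D) = 8*(2*D) = 16*D)
1/(E(-76) + U(226)) = 1/(-134 + 16*226) = 1/(-134 + 3616) = 1/3482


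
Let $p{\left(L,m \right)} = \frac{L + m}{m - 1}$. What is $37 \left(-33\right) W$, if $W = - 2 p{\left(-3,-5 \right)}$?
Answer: $3256$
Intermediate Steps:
$p{\left(L,m \right)} = \frac{L + m}{-1 + m}$
$W = - \frac{8}{3}$ ($W = - 2 \frac{-3 - 5}{-1 - 5} = - 2 \frac{1}{-6} \left(-8\right) = - 2 \left(\left(- \frac{1}{6}\right) \left(-8\right)\right) = \left(-2\right) \frac{4}{3} = - \frac{8}{3} \approx -2.6667$)
$37 \left(-33\right) W = 37 \left(-33\right) \left(- \frac{8}{3}\right) = \left(-1221\right) \left(- \frac{8}{3}\right) = 3256$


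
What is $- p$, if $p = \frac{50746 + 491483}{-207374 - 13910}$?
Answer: $\frac{542229}{221284} \approx 2.4504$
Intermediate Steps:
$p = - \frac{542229}{221284}$ ($p = \frac{542229}{-221284} = 542229 \left(- \frac{1}{221284}\right) = - \frac{542229}{221284} \approx -2.4504$)
$- p = \left(-1\right) \left(- \frac{542229}{221284}\right) = \frac{542229}{221284}$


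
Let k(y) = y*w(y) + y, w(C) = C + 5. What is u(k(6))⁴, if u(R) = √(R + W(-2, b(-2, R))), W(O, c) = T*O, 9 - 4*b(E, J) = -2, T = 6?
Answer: 3600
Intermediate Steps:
w(C) = 5 + C
b(E, J) = 11/4 (b(E, J) = 9/4 - ¼*(-2) = 9/4 + ½ = 11/4)
W(O, c) = 6*O
k(y) = y + y*(5 + y) (k(y) = y*(5 + y) + y = y + y*(5 + y))
u(R) = √(-12 + R) (u(R) = √(R + 6*(-2)) = √(R - 12) = √(-12 + R))
u(k(6))⁴ = (√(-12 + 6*(6 + 6)))⁴ = (√(-12 + 6*12))⁴ = (√(-12 + 72))⁴ = (√60)⁴ = (2*√15)⁴ = 3600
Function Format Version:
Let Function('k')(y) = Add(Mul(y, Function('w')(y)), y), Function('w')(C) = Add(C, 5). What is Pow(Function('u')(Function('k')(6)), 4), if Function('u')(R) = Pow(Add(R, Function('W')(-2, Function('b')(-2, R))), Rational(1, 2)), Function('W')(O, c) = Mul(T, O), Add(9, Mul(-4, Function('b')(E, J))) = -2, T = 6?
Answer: 3600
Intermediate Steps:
Function('w')(C) = Add(5, C)
Function('b')(E, J) = Rational(11, 4) (Function('b')(E, J) = Add(Rational(9, 4), Mul(Rational(-1, 4), -2)) = Add(Rational(9, 4), Rational(1, 2)) = Rational(11, 4))
Function('W')(O, c) = Mul(6, O)
Function('k')(y) = Add(y, Mul(y, Add(5, y))) (Function('k')(y) = Add(Mul(y, Add(5, y)), y) = Add(y, Mul(y, Add(5, y))))
Function('u')(R) = Pow(Add(-12, R), Rational(1, 2)) (Function('u')(R) = Pow(Add(R, Mul(6, -2)), Rational(1, 2)) = Pow(Add(R, -12), Rational(1, 2)) = Pow(Add(-12, R), Rational(1, 2)))
Pow(Function('u')(Function('k')(6)), 4) = Pow(Pow(Add(-12, Mul(6, Add(6, 6))), Rational(1, 2)), 4) = Pow(Pow(Add(-12, Mul(6, 12)), Rational(1, 2)), 4) = Pow(Pow(Add(-12, 72), Rational(1, 2)), 4) = Pow(Pow(60, Rational(1, 2)), 4) = Pow(Mul(2, Pow(15, Rational(1, 2))), 4) = 3600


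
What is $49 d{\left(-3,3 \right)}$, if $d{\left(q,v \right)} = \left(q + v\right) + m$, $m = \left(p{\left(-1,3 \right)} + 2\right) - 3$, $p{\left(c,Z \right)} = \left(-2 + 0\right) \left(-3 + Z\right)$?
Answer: $-49$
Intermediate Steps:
$p{\left(c,Z \right)} = 6 - 2 Z$ ($p{\left(c,Z \right)} = - 2 \left(-3 + Z\right) = 6 - 2 Z$)
$m = -1$ ($m = \left(\left(6 - 6\right) + 2\right) - 3 = \left(0 + 2\right) - 3 = 2 - 3 = -1$)
$d{\left(q,v \right)} = -1 + q + v$ ($d{\left(q,v \right)} = \left(q + v\right) - 1 = -1 + q + v$)
$49 d{\left(-3,3 \right)} = 49 \left(-1 - 3 + 3\right) = 49 \left(-1\right) = -49$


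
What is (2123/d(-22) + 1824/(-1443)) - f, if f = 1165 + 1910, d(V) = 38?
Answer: -55206791/18278 ≈ -3020.4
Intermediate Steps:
f = 3075
(2123/d(-22) + 1824/(-1443)) - f = (2123/38 + 1824/(-1443)) - 1*3075 = (2123*(1/38) + 1824*(-1/1443)) - 3075 = (2123/38 - 608/481) - 3075 = 998059/18278 - 3075 = -55206791/18278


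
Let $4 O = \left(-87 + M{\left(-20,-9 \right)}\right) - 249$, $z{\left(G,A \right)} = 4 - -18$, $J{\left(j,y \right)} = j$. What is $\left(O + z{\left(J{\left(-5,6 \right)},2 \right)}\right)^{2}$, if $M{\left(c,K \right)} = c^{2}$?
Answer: $1444$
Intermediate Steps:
$z{\left(G,A \right)} = 22$ ($z{\left(G,A \right)} = 4 + 18 = 22$)
$O = 16$ ($O = \frac{\left(-87 + \left(-20\right)^{2}\right) - 249}{4} = \frac{\left(-87 + 400\right) - 249}{4} = \frac{313 - 249}{4} = \frac{1}{4} \cdot 64 = 16$)
$\left(O + z{\left(J{\left(-5,6 \right)},2 \right)}\right)^{2} = \left(16 + 22\right)^{2} = 38^{2} = 1444$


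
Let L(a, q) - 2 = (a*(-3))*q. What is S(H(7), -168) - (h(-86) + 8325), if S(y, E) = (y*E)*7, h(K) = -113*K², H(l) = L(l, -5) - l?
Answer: 709823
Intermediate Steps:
L(a, q) = 2 - 3*a*q (L(a, q) = 2 + (a*(-3))*q = 2 + (-3*a)*q = 2 - 3*a*q)
H(l) = 2 + 14*l (H(l) = (2 - 3*l*(-5)) - l = (2 + 15*l) - l = 2 + 14*l)
S(y, E) = 7*E*y (S(y, E) = (E*y)*7 = 7*E*y)
S(H(7), -168) - (h(-86) + 8325) = 7*(-168)*(2 + 14*7) - (-113*(-86)² + 8325) = 7*(-168)*(2 + 98) - (-113*7396 + 8325) = 7*(-168)*100 - (-835748 + 8325) = -117600 - 1*(-827423) = -117600 + 827423 = 709823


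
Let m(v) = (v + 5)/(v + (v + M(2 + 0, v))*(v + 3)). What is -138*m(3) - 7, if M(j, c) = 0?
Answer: -417/7 ≈ -59.571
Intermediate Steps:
m(v) = (5 + v)/(v + v*(3 + v)) (m(v) = (v + 5)/(v + (v + 0)*(v + 3)) = (5 + v)/(v + v*(3 + v)))
-138*m(3) - 7 = -138*(5 + 3)/(3*(4 + 3)) - 7 = -46*8/7 - 7 = -138*8/21 - 7 = -368/7 - 7 = -417/7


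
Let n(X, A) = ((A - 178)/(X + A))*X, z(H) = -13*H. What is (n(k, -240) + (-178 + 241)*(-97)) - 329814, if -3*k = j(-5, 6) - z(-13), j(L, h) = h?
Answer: -187042091/557 ≈ -3.3580e+5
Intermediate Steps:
k = 163/3 (k = -(6 - (-13)*(-13))/3 = -(6 - 1*169)/3 = -(6 - 169)/3 = -1/3*(-163) = 163/3 ≈ 54.333)
n(X, A) = X*(-178 + A)/(A + X) (n(X, A) = ((-178 + A)/(A + X))*X = X*(-178 + A)/(A + X))
(n(k, -240) + (-178 + 241)*(-97)) - 329814 = (163*(-178 - 240)/(3*(-240 + 163/3)) + (-178 + 241)*(-97)) - 329814 = ((163/3)*(-418)/(-557/3) + 63*(-97)) - 329814 = ((163/3)*(-3/557)*(-418) - 6111) - 329814 = (68134/557 - 6111) - 329814 = -3335693/557 - 329814 = -187042091/557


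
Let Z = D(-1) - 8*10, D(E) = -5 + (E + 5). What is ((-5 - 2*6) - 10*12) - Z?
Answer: -56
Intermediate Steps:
D(E) = E (D(E) = -5 + (5 + E) = E)
Z = -81 (Z = -1 - 8*10 = -1 - 80 = -81)
((-5 - 2*6) - 10*12) - Z = ((-5 - 2*6) - 10*12) - 1*(-81) = ((-5 - 12) - 120) + 81 = (-17 - 120) + 81 = -137 + 81 = -56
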